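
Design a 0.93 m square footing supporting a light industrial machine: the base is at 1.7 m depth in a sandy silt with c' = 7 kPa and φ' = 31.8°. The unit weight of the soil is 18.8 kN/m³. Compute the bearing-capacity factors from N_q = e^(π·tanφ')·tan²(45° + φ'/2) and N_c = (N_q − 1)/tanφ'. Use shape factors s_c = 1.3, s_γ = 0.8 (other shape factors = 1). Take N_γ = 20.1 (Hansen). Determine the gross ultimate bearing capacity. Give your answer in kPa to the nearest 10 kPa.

tan31.8° = 0.62, so N_q = e^(π×0.62)·tan²(60.9°) = 7.014 × 3.228 = 22.64.
N_c = (22.64 − 1)/tan31.8° = 34.9.
q = γ·D_f = 18.8 × 1.7 = 31.96 kPa.
c·N_c·s_c = 7 × 34.902 × 1.3 = 317.6 kPa
q·N_q = 31.96 × 22.64 = 723.57 kPa
0.5·γ·B·N_γ·s_γ = 0.5 × 18.8 × 0.93 × 20.1 × 0.8 = 140.57 kPa
q_ult = 317.6 + 723.57 + 140.57 = 1181.7 kPa.

q_ult ≈ 1180 kPa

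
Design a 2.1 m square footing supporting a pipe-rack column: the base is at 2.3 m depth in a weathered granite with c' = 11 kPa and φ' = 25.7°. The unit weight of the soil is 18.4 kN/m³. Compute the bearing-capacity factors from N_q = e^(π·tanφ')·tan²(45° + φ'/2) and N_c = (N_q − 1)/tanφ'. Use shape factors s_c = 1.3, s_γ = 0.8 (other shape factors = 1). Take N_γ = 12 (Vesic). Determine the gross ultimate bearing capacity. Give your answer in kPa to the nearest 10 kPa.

q_ult ≈ 980 kPa

tan25.7° = 0.4813, so N_q = e^(π×0.4813)·tan²(57.85°) = 4.536 × 2.531 = 11.48.
N_c = (11.48 − 1)/tan25.7° = 21.78.
Effective surcharge at the founding depth q = γ·D_f = 18.4 × 2.3 = 42.32 kPa.
q_ult = c·N_c·s_c + q·N_q + 0.5·γ·B·N_γ·s_γ
     = 11 × 21.779 × 1.3 + 42.32 × 11.481 + 0.5 × 18.4 × 2.1 × 12 × 0.8
     = 311.44 + 485.9 + 185.47 = 982.81 kPa.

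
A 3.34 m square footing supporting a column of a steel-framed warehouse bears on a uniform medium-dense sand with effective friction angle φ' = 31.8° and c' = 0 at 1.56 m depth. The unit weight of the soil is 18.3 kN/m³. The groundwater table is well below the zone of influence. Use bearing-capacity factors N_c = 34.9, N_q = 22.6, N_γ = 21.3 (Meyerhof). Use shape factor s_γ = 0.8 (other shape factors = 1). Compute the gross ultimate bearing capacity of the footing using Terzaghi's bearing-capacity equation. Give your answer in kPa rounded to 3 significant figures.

Effective surcharge at the founding depth q = γ·D_f = 18.3 × 1.56 = 28.548 kPa.
q_ult = q·N_q + 0.5·γ·B·N_γ·s_γ
     = 28.548 × 22.6 + 0.5 × 18.3 × 3.34 × 21.3 × 0.8
     = 645.18 + 520.76 = 1165.9 kPa.

q_ult ≈ 1170 kPa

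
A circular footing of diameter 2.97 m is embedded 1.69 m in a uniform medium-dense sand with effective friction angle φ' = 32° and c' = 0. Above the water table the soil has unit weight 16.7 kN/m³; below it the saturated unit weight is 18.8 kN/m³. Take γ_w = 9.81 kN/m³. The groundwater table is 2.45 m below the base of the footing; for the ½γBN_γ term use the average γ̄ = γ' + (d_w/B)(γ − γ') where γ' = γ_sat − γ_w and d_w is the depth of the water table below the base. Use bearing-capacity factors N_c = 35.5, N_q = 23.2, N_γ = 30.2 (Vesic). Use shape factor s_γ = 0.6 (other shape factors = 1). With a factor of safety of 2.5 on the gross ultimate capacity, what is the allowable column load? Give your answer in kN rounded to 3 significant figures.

q = γ·D_f = 16.7 × 1.69 = 28.223 kPa.
γ' = 8.99 kN/m³; averaging over the depth B below the base, γ̄ = γ' + (d_w/B)(γ − γ') = 15.35 kN/m³.
q·N_q = 28.223 × 23.2 = 654.77 kPa
0.5·γ·B·N_γ·s_γ = 0.5 × 15.35 × 2.97 × 30.2 × 0.6 = 413.04 kPa
q_ult = 654.77 + 413.04 = 1067.8 kPa.
Gross allowable pressure q_all = 1067.8 / 2.5 = 427.13 kPa.
Footing area = 6.9279 m², so allowable column load = 427.13 × 6.9279 = 2959.1 kN.

P_all ≈ 2960 kN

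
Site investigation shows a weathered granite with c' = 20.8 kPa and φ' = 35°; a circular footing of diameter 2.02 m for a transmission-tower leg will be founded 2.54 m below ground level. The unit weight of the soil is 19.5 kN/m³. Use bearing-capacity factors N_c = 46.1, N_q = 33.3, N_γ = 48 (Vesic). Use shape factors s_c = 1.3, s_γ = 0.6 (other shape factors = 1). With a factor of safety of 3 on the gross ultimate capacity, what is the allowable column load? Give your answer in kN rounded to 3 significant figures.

P_all ≈ 3700 kN

q = γ·D_f = 19.5 × 2.54 = 49.53 kPa.
c·N_c·s_c = 20.8 × 46.1 × 1.3 = 1246.5 kPa
q·N_q = 49.53 × 33.3 = 1649.3 kPa
0.5·γ·B·N_γ·s_γ = 0.5 × 19.5 × 2.02 × 48 × 0.6 = 567.22 kPa
q_ult = 1246.5 + 1649.3 + 567.22 = 3463.1 kPa.
Gross allowable pressure q_all = 3463.1 / 3 = 1154.4 kPa.
Footing area = 3.2047 m², so allowable column load = 1154.4 × 3.2047 = 3699.4 kN.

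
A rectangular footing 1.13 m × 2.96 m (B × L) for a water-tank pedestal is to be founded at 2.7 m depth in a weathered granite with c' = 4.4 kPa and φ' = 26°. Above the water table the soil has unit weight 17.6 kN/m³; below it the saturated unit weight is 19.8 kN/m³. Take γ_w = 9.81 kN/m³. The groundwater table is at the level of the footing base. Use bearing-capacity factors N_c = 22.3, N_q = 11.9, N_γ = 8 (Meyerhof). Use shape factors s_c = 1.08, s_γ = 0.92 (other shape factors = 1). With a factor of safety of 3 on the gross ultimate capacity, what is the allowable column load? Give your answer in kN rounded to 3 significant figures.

P_all ≈ 795 kN

Effective surcharge at the founding depth q = γ·D_f = 17.6 × 2.7 = 47.52 kPa.
The water table coincides with the base, so in the self-weight term γ → γ' = 9.99 kN/m³.
q_ult = c·N_c·s_c + q·N_q + 0.5·γ·B·N_γ·s_γ
     = 4.4 × 22.3 × 1.08 + 47.52 × 11.9 + 0.5 × 9.99 × 1.13 × 8 × 0.92
     = 105.97 + 565.49 + 41.542 = 713 kPa.
Gross allowable pressure q_all = 713 / 3 = 237.67 kPa.
Footing area = 3.3448 m², so allowable column load = 237.67 × 3.3448 = 794.95 kN.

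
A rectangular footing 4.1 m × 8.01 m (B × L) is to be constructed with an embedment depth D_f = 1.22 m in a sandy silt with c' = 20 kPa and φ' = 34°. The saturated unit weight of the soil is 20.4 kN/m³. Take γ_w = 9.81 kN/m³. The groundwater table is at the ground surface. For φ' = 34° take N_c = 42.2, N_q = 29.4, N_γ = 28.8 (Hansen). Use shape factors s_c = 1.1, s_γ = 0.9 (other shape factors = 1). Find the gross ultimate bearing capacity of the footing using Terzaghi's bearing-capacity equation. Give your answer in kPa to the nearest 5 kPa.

γ' = 20.4 − 9.81 = 10.59 kN/m³ (submerged throughout). q = 10.59 × 1.22 = 12.92 kPa; the same γ' applies in the ½γBN_γ term.
c·N_c·s_c = 20 × 42.2 × 1.1 = 928.4 kPa
q·N_q = 12.92 × 29.4 = 379.84 kPa
0.5·γ·B·N_γ·s_γ = 0.5 × 10.59 × 4.1 × 28.8 × 0.9 = 562.71 kPa
q_ult = 928.4 + 379.84 + 562.71 = 1871 kPa.

q_ult ≈ 1870 kPa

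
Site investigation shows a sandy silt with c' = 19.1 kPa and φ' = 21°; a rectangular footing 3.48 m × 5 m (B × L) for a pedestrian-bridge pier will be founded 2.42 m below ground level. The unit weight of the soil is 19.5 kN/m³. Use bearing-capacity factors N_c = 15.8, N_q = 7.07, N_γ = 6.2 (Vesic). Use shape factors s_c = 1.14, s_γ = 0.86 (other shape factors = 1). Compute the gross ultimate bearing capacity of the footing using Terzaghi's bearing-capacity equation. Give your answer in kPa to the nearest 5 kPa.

q_ult ≈ 860 kPa

Overburden at base level: q = 19.5 × 2.42 = 47.19 kPa.
Cohesion term c·N_c·s_c = 19.1 × 15.8 × 1.14 = 344.03 kPa; surcharge term q·N_q = 47.19 × 7.07 = 333.63 kPa; self-weight term 0.5·γ·B·N_γ·s_γ = 0.5 × 19.5 × 3.48 × 6.2 × 0.86 = 180.91 kPa.
q_ult = 344.03 + 333.63 + 180.91 = 858.58 kPa.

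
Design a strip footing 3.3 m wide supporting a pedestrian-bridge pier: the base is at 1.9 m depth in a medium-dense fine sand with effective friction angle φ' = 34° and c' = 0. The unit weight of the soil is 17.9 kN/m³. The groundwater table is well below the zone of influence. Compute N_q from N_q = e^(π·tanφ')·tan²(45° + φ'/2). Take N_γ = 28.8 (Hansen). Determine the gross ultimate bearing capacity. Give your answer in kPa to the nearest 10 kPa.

tan34° = 0.6745, so N_q = e^(π×0.6745)·tan²(62°) = 8.323 × 3.537 = 29.44.
q = γ·D_f = 17.9 × 1.9 = 34.01 kPa.
q·N_q = 34.01 × 29.44 = 1001.2 kPa
0.5·γ·B·N_γ = 0.5 × 17.9 × 3.3 × 28.8 = 850.61 kPa
q_ult = 1001.2 + 850.61 = 1851.9 kPa.

q_ult ≈ 1850 kPa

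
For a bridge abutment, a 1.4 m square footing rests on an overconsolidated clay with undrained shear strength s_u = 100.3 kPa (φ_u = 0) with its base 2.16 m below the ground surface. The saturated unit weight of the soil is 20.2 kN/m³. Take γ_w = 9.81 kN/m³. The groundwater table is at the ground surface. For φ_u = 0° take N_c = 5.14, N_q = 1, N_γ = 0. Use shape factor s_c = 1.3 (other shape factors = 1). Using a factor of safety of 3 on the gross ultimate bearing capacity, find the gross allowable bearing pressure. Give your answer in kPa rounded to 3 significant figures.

With the water table at the surface the whole profile is submerged: γ' = 20.2 − 9.81 = 10.39 kN/m³, so q = γ'·D_f = 22.442 kPa.
q_ult = c·N_c·s_c + q·N_q
     = 100.3 × 5.14 × 1.3 + 22.442 × 1
     = 670.2 + 22.442 = 692.65 kPa.
q_all = 692.65 / 3 = 230.88 kPa.

q_all ≈ 231 kPa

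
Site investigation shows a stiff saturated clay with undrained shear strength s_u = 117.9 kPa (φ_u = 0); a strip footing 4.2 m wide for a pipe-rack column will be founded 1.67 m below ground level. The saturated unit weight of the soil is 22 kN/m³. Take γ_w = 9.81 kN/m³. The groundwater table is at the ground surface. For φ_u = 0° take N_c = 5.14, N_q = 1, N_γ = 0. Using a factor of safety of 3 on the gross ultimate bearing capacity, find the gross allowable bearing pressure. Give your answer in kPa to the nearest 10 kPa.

Water table at ground surface, so effective unit weight γ' = 22 − 9.81 = 12.19 kN/m³ is used throughout; overburden q = 12.19 × 1.67 = 20.357 kPa.
Cohesion term c·N_c = 117.9 × 5.14 = 606.01 kPa; surcharge term q·N_q = 20.357 × 1 = 20.357 kPa.
q_ult = 606.01 + 20.357 = 626.36 kPa.
q_all = 626.36 / 3 = 208.79 kPa.

q_all ≈ 210 kPa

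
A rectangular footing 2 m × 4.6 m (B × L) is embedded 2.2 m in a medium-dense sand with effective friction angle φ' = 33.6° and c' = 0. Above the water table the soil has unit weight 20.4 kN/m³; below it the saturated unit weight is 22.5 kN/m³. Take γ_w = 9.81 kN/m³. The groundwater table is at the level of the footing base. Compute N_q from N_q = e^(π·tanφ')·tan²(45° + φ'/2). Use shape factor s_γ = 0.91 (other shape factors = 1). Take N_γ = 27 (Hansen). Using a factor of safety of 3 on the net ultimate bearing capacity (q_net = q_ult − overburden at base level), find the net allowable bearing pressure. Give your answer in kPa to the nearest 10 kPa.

N_q = e^(π·tan33.6°)·tan²(61.8°) = 28.04.
Effective surcharge at the founding depth q = γ·D_f = 20.4 × 2.2 = 44.88 kPa.
The water table coincides with the base, so in the self-weight term γ → γ' = 12.69 kN/m³.
q_ult = q·N_q + 0.5·γ·B·N_γ·s_γ
     = 44.88 × 28.044 + 0.5 × 12.69 × 2 × 27 × 0.91
     = 1258.6 + 311.79 = 1570.4 kPa.
q_net = 1570.4 − 44.88 = 1525.5 kPa.
q_all(net) = 1525.5 / 3 = 508.51 kPa.

q_all(net) ≈ 510 kPa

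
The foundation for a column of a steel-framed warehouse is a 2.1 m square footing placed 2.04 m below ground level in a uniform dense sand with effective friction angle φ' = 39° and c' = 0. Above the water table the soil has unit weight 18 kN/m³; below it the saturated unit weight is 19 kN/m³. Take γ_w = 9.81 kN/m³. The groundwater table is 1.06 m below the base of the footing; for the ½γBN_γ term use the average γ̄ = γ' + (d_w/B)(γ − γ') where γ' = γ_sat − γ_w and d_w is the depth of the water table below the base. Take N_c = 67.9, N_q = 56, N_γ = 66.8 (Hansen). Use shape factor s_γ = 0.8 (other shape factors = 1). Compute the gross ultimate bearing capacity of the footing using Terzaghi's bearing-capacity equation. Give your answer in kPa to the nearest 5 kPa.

q = γ·D_f = 18 × 2.04 = 36.72 kPa.
γ' = 9.19 kN/m³; averaging over the depth B below the base, γ̄ = γ' + (d_w/B)(γ − γ') = 13.637 kN/m³.
q·N_q = 36.72 × 56 = 2056.3 kPa
0.5·γ·B·N_γ·s_γ = 0.5 × 13.637 × 2.1 × 66.8 × 0.8 = 765.2 kPa
q_ult = 2056.3 + 765.2 = 2821.5 kPa.

q_ult ≈ 2820 kPa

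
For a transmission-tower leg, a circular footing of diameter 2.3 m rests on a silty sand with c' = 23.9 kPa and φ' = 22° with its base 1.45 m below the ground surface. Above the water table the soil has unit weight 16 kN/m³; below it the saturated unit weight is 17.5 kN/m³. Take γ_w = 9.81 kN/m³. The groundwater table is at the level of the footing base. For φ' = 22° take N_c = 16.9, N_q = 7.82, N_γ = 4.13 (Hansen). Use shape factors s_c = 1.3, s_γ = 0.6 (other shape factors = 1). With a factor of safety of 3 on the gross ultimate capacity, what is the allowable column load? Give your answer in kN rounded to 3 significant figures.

P_all ≈ 1010 kN

Effective surcharge at the founding depth q = γ·D_f = 16 × 1.45 = 23.2 kPa.
The water table coincides with the base, so in the self-weight term γ → γ' = 7.69 kN/m³.
q_ult = c·N_c·s_c + q·N_q + 0.5·γ·B·N_γ·s_γ
     = 23.9 × 16.9 × 1.3 + 23.2 × 7.82 + 0.5 × 7.69 × 2.3 × 4.13 × 0.6
     = 525.08 + 181.42 + 21.914 = 728.42 kPa.
Gross allowable pressure q_all = 728.42 / 3 = 242.81 kPa.
Footing area = 4.1548 m², so allowable column load = 242.81 × 4.1548 = 1008.8 kN.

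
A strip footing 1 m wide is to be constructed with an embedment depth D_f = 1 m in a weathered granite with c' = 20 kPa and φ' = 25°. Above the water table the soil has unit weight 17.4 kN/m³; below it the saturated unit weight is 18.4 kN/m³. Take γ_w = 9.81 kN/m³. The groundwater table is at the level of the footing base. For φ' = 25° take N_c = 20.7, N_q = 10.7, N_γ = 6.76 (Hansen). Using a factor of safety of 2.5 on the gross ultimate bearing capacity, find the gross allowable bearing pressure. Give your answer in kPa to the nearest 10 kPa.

Effective surcharge at the founding depth q = γ·D_f = 17.4 × 1 = 17.4 kPa.
The water table coincides with the base, so in the self-weight term γ → γ' = 8.59 kN/m³.
q_ult = c·N_c + q·N_q + 0.5·γ·B·N_γ
     = 20 × 20.7 + 17.4 × 10.7 + 0.5 × 8.59 × 1 × 6.76
     = 414 + 186.18 + 29.034 = 629.21 kPa.
q_all = 629.21 / 2.5 = 251.69 kPa.

q_all ≈ 250 kPa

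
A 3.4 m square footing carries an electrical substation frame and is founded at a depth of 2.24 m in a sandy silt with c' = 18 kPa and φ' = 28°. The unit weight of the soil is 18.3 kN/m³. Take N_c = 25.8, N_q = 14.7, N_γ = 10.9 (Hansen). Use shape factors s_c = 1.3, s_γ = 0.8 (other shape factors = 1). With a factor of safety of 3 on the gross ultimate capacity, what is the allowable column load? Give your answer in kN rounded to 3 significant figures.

P_all ≈ 5690 kN

Effective surcharge at the founding depth q = γ·D_f = 18.3 × 2.24 = 40.992 kPa.
q_ult = c·N_c·s_c + q·N_q + 0.5·γ·B·N_γ·s_γ
     = 18 × 25.8 × 1.3 + 40.992 × 14.7 + 0.5 × 18.3 × 3.4 × 10.9 × 0.8
     = 603.72 + 602.58 + 271.28 = 1477.6 kPa.
Gross allowable pressure q_all = 1477.6 / 3 = 492.53 kPa.
Footing area = 11.56 m², so allowable column load = 492.53 × 11.56 = 5693.6 kN.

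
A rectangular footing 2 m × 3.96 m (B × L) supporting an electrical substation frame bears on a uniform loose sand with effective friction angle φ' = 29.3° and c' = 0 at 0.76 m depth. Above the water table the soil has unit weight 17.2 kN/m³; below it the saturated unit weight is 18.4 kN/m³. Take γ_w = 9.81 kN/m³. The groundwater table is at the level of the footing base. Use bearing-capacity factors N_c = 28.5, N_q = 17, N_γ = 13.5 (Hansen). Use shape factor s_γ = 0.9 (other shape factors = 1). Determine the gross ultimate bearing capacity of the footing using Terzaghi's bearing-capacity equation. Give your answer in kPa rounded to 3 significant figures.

q_ult ≈ 327 kPa

Effective surcharge at the founding depth q = γ·D_f = 17.2 × 0.76 = 13.072 kPa.
The water table coincides with the base, so in the self-weight term γ → γ' = 8.59 kN/m³.
q_ult = q·N_q + 0.5·γ·B·N_γ·s_γ
     = 13.072 × 17 + 0.5 × 8.59 × 2 × 13.5 × 0.9
     = 222.22 + 104.37 = 326.59 kPa.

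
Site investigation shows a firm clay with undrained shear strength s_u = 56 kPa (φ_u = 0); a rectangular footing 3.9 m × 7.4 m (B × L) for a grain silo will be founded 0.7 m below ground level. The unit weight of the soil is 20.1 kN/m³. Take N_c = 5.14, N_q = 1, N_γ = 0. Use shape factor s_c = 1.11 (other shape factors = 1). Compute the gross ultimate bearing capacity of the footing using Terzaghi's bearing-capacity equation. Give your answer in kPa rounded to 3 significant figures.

Overburden at base level: q = 20.1 × 0.7 = 14.07 kPa.
Cohesion term c·N_c·s_c = 56 × 5.14 × 1.11 = 319.5 kPa; surcharge term q·N_q = 14.07 × 1 = 14.07 kPa.
q_ult = 319.5 + 14.07 = 333.57 kPa.

q_ult ≈ 334 kPa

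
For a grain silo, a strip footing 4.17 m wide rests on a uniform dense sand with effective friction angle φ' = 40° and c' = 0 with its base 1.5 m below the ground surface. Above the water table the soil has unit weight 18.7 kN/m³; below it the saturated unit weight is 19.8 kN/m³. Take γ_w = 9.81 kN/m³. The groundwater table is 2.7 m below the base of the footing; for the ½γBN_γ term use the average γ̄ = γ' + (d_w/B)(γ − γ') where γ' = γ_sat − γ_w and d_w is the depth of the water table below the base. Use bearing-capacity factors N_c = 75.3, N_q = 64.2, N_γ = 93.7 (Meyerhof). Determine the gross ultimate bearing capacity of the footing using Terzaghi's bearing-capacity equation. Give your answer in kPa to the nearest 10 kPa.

Overburden at base level: q = 18.7 × 1.5 = 28.05 kPa.
The water table is 2.7 m below the base (< B = 4.17 m), so the ½γBN_γ term uses γ̄ = γ' + (d_w/B)(γ − γ') = 9.99 + (2.7/4.17)(18.7 − 9.99) = 15.63 kN/m³.
Surcharge term q·N_q = 28.05 × 64.2 = 1800.8 kPa; self-weight term 0.5·γ·B·N_γ = 0.5 × 15.63 × 4.17 × 93.7 = 3053.5 kPa.
q_ult = 1800.8 + 3053.5 = 4854.3 kPa.

q_ult ≈ 4850 kPa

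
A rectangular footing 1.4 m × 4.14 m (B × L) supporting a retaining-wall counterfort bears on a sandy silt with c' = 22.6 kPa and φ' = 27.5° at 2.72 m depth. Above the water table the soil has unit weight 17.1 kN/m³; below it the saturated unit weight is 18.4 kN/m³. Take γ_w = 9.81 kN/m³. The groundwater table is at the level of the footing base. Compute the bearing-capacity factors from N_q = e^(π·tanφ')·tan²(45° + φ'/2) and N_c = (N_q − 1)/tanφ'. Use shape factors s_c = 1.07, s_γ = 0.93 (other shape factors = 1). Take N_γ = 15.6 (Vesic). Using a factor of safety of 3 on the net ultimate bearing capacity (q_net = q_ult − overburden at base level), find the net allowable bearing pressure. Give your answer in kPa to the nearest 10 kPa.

N_q = e^(π·tan27.5°)·tan²(58.75°) = 13.94; N_c = (N_q − 1)/tanφ' = 24.85.
q = γ·D_f = 17.1 × 2.72 = 46.512 kPa.
For the ½γBN_γ term take γ' = 18.4 − 9.81 = 8.59 kN/m³ (soil below base is submerged).
c·N_c·s_c = 22.6 × 24.85 × 1.07 = 600.92 kPa
q·N_q = 46.512 × 13.936 = 648.19 kPa
0.5·γ·B·N_γ·s_γ = 0.5 × 8.59 × 1.4 × 15.6 × 0.93 = 87.237 kPa
q_ult = 600.92 + 648.19 + 87.237 = 1336.3 kPa.
q_net = 1336.3 − 46.512 = 1289.8 kPa.
q_all(net) = 1289.8 / 3 = 429.94 kPa.

q_all(net) ≈ 430 kPa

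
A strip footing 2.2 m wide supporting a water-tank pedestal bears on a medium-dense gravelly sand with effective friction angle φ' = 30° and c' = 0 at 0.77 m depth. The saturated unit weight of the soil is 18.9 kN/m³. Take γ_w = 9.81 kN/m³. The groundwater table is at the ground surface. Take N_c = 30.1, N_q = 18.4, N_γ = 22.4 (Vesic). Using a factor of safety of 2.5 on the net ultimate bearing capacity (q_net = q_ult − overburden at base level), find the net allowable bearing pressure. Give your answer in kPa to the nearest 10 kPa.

γ' = 18.9 − 9.81 = 9.09 kN/m³ (submerged throughout). q = 9.09 × 0.77 = 6.9993 kPa; the same γ' applies in the ½γBN_γ term.
q·N_q = 6.9993 × 18.4 = 128.79 kPa
0.5·γ·B·N_γ = 0.5 × 9.09 × 2.2 × 22.4 = 223.98 kPa
q_ult = 128.79 + 223.98 = 352.76 kPa.
q_net = 352.76 − 6.9993 = 345.77 kPa.
q_all(net) = 345.77 / 2.5 = 138.31 kPa.

q_all(net) ≈ 140 kPa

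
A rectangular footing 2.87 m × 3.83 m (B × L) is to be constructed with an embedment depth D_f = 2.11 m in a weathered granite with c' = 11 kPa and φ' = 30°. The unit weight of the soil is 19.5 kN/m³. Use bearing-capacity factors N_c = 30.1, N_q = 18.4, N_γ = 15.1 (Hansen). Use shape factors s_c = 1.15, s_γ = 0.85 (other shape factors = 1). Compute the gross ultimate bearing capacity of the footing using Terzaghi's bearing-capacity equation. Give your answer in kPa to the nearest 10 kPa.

q_ult ≈ 1500 kPa

Overburden at base level: q = 19.5 × 2.11 = 41.145 kPa.
Cohesion term c·N_c·s_c = 11 × 30.1 × 1.15 = 380.76 kPa; surcharge term q·N_q = 41.145 × 18.4 = 757.07 kPa; self-weight term 0.5·γ·B·N_γ·s_γ = 0.5 × 19.5 × 2.87 × 15.1 × 0.85 = 359.16 kPa.
q_ult = 380.76 + 757.07 + 359.16 = 1497 kPa.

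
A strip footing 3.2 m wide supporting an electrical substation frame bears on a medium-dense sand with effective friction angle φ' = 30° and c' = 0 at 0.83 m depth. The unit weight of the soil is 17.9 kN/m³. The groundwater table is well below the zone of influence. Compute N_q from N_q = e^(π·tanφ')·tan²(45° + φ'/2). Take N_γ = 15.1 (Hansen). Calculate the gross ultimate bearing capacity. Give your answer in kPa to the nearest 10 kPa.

tan30° = 0.5774, so N_q = e^(π×0.5774)·tan²(60°) = 6.134 × 3.0 = 18.4.
Effective surcharge at the founding depth q = γ·D_f = 17.9 × 0.83 = 14.857 kPa.
q_ult = q·N_q + 0.5·γ·B·N_γ
     = 14.857 × 18.401 + 0.5 × 17.9 × 3.2 × 15.1
     = 273.39 + 432.46 = 705.85 kPa.

q_ult ≈ 710 kPa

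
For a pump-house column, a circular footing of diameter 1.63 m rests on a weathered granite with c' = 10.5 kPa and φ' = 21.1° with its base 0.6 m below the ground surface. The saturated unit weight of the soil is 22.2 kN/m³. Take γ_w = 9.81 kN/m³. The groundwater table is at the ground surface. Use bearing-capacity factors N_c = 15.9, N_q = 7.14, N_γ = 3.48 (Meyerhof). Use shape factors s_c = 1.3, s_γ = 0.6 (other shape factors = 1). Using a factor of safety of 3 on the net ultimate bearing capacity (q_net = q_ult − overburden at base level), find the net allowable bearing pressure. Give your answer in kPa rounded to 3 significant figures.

With the water table at the surface the whole profile is submerged: γ' = 22.2 − 9.81 = 12.39 kN/m³, so q = γ'·D_f = 7.434 kPa; the same γ' applies in the ½γBN_γ term.
q_ult = c·N_c·s_c + q·N_q + 0.5·γ·B·N_γ·s_γ
     = 10.5 × 15.9 × 1.3 + 7.434 × 7.14 + 0.5 × 12.39 × 1.63 × 3.48 × 0.6
     = 217.04 + 53.079 + 21.084 = 291.2 kPa.
q_net = 291.2 − 7.434 = 283.76 kPa.
q_all(net) = 283.76 / 3 = 94.588 kPa.

q_all(net) ≈ 94.6 kPa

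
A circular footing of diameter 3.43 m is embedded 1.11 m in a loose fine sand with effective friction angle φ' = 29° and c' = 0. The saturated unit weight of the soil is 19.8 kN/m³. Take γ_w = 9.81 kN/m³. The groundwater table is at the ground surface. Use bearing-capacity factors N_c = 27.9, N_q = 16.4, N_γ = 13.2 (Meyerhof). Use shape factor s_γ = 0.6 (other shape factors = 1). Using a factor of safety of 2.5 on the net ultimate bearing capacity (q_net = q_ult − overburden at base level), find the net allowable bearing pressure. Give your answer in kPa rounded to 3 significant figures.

q_all(net) ≈ 123 kPa

Water table at ground surface, so effective unit weight γ' = 19.8 − 9.81 = 9.99 kN/m³ is used throughout; overburden q = 9.99 × 1.11 = 11.089 kPa; the same γ' applies in the ½γBN_γ term.
Surcharge term q·N_q = 11.089 × 16.4 = 181.86 kPa; self-weight term 0.5·γ·B·N_γ·s_γ = 0.5 × 9.99 × 3.43 × 13.2 × 0.6 = 135.69 kPa.
q_ult = 181.86 + 135.69 = 317.55 kPa.
q_net = 317.55 − 11.089 = 306.46 kPa.
q_all(net) = 306.46 / 2.5 = 122.58 kPa.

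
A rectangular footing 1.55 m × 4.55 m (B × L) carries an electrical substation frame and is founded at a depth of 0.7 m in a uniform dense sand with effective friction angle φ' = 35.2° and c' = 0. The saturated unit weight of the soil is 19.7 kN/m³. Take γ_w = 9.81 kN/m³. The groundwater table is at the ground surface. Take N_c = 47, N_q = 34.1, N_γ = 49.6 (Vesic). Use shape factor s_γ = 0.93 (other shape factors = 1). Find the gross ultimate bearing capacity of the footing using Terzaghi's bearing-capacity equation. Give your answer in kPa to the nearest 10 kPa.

With the water table at the surface the whole profile is submerged: γ' = 19.7 − 9.81 = 9.89 kN/m³, so q = γ'·D_f = 6.923 kPa; the same γ' applies in the ½γBN_γ term.
q_ult = q·N_q + 0.5·γ·B·N_γ·s_γ
     = 6.923 × 34.1 + 0.5 × 9.89 × 1.55 × 49.6 × 0.93
     = 236.07 + 353.56 = 589.63 kPa.

q_ult ≈ 590 kPa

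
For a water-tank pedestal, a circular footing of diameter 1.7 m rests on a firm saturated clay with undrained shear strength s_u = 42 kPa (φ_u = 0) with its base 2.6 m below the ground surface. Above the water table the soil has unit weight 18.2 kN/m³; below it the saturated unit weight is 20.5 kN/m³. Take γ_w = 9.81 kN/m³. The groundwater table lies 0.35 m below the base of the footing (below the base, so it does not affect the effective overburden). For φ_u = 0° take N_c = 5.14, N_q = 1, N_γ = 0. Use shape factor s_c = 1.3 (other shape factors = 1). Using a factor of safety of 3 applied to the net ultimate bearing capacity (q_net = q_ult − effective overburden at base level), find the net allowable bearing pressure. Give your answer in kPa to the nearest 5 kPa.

Overburden at base level: q = 18.2 × 2.6 = 47.32 kPa.
Cohesion term c·N_c·s_c = 42 × 5.14 × 1.3 = 280.64 kPa; surcharge term q·N_q = 47.32 × 1 = 47.32 kPa.
q_ult = 280.64 + 47.32 = 327.96 kPa.
Net ultimate: q_net = 327.96 − 47.32 = 280.64 kPa.
q_all(net) = 280.64 / 3 = 93.548 kPa.

q_all(net) ≈ 95 kPa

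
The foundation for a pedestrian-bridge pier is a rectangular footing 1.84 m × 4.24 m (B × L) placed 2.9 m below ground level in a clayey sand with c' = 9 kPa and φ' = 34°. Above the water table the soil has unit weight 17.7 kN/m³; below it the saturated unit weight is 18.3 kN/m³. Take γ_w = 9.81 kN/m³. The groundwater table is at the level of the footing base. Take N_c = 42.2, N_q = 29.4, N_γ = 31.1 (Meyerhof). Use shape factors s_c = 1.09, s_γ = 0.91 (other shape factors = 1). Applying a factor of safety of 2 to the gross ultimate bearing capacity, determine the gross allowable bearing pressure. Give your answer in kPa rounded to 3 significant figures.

Overburden at base level: q = 17.7 × 2.9 = 51.33 kPa.
Below the base the soil is submerged, so the ½γBN_γ term uses γ' = 18.3 − 9.81 = 8.49 kN/m³.
Cohesion term c·N_c·s_c = 9 × 42.2 × 1.09 = 413.98 kPa; surcharge term q·N_q = 51.33 × 29.4 = 1509.1 kPa; self-weight term 0.5·γ·B·N_γ·s_γ = 0.5 × 8.49 × 1.84 × 31.1 × 0.91 = 221.05 kPa.
q_ult = 413.98 + 1509.1 + 221.05 = 2144.1 kPa.
q_all = q_ult / FS = 2144.1 / 2 = 1072.1 kPa.

q_all ≈ 1070 kPa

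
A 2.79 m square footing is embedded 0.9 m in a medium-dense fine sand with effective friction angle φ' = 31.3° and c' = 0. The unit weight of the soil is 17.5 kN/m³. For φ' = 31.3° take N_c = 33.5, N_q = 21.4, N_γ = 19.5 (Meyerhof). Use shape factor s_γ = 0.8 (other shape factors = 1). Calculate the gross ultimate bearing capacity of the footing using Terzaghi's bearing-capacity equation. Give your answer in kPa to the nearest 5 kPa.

q = γ·D_f = 17.5 × 0.9 = 15.75 kPa.
q·N_q = 15.75 × 21.4 = 337.05 kPa
0.5·γ·B·N_γ·s_γ = 0.5 × 17.5 × 2.79 × 19.5 × 0.8 = 380.84 kPa
q_ult = 337.05 + 380.84 = 717.88 kPa.

q_ult ≈ 720 kPa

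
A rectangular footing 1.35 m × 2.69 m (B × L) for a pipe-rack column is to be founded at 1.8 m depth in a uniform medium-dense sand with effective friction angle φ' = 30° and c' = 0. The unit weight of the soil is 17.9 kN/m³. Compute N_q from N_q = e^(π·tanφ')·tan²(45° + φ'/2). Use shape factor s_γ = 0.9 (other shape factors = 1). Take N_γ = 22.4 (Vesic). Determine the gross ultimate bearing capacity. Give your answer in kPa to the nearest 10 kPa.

q_ult ≈ 840 kPa

tan30° = 0.5774, so N_q = e^(π×0.5774)·tan²(60°) = 6.134 × 3.0 = 18.4.
Effective surcharge at the founding depth q = γ·D_f = 17.9 × 1.8 = 32.22 kPa.
q_ult = q·N_q + 0.5·γ·B·N_γ·s_γ
     = 32.22 × 18.401 + 0.5 × 17.9 × 1.35 × 22.4 × 0.9
     = 592.88 + 243.58 = 836.47 kPa.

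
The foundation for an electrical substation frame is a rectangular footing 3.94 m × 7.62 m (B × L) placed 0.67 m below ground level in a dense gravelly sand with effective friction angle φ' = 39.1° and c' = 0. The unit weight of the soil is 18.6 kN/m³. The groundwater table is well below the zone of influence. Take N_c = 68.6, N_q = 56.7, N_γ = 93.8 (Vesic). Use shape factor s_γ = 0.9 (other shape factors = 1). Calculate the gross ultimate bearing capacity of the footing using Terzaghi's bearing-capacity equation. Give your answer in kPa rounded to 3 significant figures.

Effective surcharge at the founding depth q = γ·D_f = 18.6 × 0.67 = 12.462 kPa.
q_ult = q·N_q + 0.5·γ·B·N_γ·s_γ
     = 12.462 × 56.7 + 0.5 × 18.6 × 3.94 × 93.8 × 0.9
     = 706.6 + 3093.3 = 3799.9 kPa.

q_ult ≈ 3800 kPa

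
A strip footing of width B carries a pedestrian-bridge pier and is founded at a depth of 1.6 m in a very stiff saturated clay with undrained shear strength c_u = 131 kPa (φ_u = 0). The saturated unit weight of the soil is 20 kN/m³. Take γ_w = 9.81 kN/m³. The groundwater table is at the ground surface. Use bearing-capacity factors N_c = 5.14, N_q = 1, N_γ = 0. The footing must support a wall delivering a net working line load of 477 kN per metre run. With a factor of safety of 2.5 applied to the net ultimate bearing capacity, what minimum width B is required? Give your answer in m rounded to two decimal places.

B = 1.77 m

γ' = 20 − 9.81 = 10.19 kN/m³ (submerged throughout). q = 10.19 × 1.6 = 16.304 kPa.
c·N_c = 131 × 5.14 = 673.34 kPa
q·N_q = 16.304 × 1 = 16.304 kPa
q_ult = 673.34 + 16.304 = 689.64 kPa.
For φ = 0 the ½γBN_γ term vanishes, so q_ult is independent of B. q_net = 689.64 − 16.304 = 673.34 kPa; q_all(net) = 673.34/2.5 = 269.34 kPa.
Required width B = w / q_all(net) = 477 / 269.34 = 1.771 m.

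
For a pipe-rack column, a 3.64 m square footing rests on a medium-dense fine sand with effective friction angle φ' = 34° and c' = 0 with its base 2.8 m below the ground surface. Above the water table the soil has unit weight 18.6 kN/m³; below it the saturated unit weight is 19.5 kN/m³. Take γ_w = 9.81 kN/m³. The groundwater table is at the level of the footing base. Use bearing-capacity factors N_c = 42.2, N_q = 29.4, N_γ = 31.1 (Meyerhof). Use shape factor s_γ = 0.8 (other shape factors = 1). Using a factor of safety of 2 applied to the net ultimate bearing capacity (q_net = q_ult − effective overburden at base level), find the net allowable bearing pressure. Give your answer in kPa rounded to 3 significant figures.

Overburden at base level: q = 18.6 × 2.8 = 52.08 kPa.
Below the base the soil is submerged, so the ½γBN_γ term uses γ' = 19.5 − 9.81 = 9.69 kN/m³.
Surcharge term q·N_q = 52.08 × 29.4 = 1531.2 kPa; self-weight term 0.5·γ·B·N_γ·s_γ = 0.5 × 9.69 × 3.64 × 31.1 × 0.8 = 438.78 kPa.
q_ult = 1531.2 + 438.78 = 1969.9 kPa.
Net ultimate: q_net = 1969.9 − 52.08 = 1917.9 kPa.
q_all(net) = 1917.9 / 2 = 958.93 kPa.

q_all(net) ≈ 959 kPa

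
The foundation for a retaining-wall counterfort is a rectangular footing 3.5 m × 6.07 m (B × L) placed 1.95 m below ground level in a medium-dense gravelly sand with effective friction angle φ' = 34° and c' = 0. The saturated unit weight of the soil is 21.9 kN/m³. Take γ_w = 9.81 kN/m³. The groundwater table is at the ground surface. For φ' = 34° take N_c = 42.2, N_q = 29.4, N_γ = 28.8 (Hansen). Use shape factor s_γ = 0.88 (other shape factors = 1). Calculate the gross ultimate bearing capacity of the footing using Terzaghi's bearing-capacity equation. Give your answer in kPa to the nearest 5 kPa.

γ' = 21.9 − 9.81 = 12.09 kN/m³ (submerged throughout). q = 12.09 × 1.95 = 23.575 kPa; the same γ' applies in the ½γBN_γ term.
q·N_q = 23.575 × 29.4 = 693.12 kPa
0.5·γ·B·N_γ·s_γ = 0.5 × 12.09 × 3.5 × 28.8 × 0.88 = 536.22 kPa
q_ult = 693.12 + 536.22 = 1229.3 kPa.

q_ult ≈ 1230 kPa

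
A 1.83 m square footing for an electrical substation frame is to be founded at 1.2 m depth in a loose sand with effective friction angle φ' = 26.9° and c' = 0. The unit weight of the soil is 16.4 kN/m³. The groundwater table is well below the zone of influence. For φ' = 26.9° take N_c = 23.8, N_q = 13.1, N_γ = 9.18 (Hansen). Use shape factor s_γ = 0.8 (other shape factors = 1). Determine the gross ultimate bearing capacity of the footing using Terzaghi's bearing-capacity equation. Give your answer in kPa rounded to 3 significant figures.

Overburden at base level: q = 16.4 × 1.2 = 19.68 kPa.
Surcharge term q·N_q = 19.68 × 13.1 = 257.81 kPa; self-weight term 0.5·γ·B·N_γ·s_γ = 0.5 × 16.4 × 1.83 × 9.18 × 0.8 = 110.2 kPa.
q_ult = 257.81 + 110.2 = 368.01 kPa.

q_ult ≈ 368 kPa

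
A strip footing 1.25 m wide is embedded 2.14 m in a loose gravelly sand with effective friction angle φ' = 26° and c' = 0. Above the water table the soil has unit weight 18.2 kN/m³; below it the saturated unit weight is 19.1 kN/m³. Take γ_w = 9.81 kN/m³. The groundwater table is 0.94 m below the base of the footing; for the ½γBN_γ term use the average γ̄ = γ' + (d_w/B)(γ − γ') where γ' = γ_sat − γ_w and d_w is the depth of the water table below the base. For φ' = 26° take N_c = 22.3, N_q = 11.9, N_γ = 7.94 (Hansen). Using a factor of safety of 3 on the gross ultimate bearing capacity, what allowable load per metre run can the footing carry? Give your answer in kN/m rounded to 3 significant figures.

Overburden at base level: q = 18.2 × 2.14 = 38.948 kPa.
The water table is 0.94 m below the base (< B = 1.25 m), so the ½γBN_γ term uses γ̄ = γ' + (d_w/B)(γ − γ') = 9.29 + (0.94/1.25)(18.2 − 9.29) = 15.99 kN/m³.
Surcharge term q·N_q = 38.948 × 11.9 = 463.48 kPa; self-weight term 0.5·γ·B·N_γ = 0.5 × 15.99 × 1.25 × 7.94 = 79.352 kPa.
q_ult = 463.48 + 79.352 = 542.83 kPa.
Gross allowable pressure q_all = 542.83 / 3 = 180.94 kPa.
Allowable wall load = q_all × B = 180.94 × 1.25 = 226.18 kN per metre run.

≈ 226 kN/m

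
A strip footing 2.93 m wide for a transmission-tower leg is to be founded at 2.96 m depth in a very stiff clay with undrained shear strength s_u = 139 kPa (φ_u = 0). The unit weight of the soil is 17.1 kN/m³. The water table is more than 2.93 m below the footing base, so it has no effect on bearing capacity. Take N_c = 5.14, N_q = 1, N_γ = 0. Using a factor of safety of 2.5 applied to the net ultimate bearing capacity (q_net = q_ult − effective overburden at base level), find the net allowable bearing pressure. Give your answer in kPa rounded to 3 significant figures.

Overburden at base level: q = 17.1 × 2.96 = 50.616 kPa.
Cohesion term c·N_c = 139 × 5.14 = 714.46 kPa; surcharge term q·N_q = 50.616 × 1 = 50.616 kPa.
q_ult = 714.46 + 50.616 = 765.08 kPa.
Net ultimate: q_net = 765.08 − 50.616 = 714.46 kPa.
q_all(net) = 714.46 / 2.5 = 285.78 kPa.

q_all(net) ≈ 286 kPa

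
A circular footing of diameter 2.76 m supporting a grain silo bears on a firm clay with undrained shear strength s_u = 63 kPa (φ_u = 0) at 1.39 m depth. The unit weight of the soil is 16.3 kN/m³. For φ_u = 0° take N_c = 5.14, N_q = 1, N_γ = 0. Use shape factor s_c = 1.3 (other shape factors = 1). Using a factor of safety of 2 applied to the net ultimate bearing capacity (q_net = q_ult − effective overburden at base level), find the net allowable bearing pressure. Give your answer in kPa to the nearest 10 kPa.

Effective surcharge at the founding depth q = γ·D_f = 16.3 × 1.39 = 22.657 kPa.
q_ult = c·N_c·s_c + q·N_q
     = 63 × 5.14 × 1.3 + 22.657 × 1
     = 420.97 + 22.657 = 443.62 kPa.
Net ultimate: q_net = 443.62 − 22.657 = 420.97 kPa.
q_all(net) = 420.97 / 2 = 210.48 kPa.

q_all(net) ≈ 210 kPa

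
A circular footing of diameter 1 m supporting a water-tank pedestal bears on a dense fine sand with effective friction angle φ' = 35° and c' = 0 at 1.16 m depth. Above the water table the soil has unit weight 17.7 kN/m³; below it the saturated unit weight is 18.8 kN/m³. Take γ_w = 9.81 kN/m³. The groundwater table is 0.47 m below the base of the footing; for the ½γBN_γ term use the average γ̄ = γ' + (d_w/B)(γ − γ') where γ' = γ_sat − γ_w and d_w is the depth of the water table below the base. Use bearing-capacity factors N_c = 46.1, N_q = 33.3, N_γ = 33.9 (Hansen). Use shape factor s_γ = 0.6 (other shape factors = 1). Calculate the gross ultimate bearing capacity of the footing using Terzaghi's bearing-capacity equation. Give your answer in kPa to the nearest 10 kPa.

q = γ·D_f = 17.7 × 1.16 = 20.532 kPa.
γ' = 8.99 kN/m³; averaging over the depth B below the base, γ̄ = γ' + (d_w/B)(γ − γ') = 13.084 kN/m³.
q·N_q = 20.532 × 33.3 = 683.72 kPa
0.5·γ·B·N_γ·s_γ = 0.5 × 13.084 × 1 × 33.9 × 0.6 = 133.06 kPa
q_ult = 683.72 + 133.06 = 816.78 kPa.

q_ult ≈ 820 kPa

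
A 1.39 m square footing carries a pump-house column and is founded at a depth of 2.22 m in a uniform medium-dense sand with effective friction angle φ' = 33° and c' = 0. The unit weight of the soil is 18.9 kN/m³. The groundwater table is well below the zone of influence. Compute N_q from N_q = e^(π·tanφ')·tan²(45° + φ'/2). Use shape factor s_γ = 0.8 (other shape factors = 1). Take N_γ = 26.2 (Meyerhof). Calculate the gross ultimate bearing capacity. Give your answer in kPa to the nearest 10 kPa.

q_ult ≈ 1370 kPa

tan33° = 0.6494, so N_q = e^(π×0.6494)·tan²(61.5°) = 7.692 × 3.392 = 26.09.
Effective surcharge at the founding depth q = γ·D_f = 18.9 × 2.22 = 41.958 kPa.
q_ult = q·N_q + 0.5·γ·B·N_γ·s_γ
     = 41.958 × 26.092 + 0.5 × 18.9 × 1.39 × 26.2 × 0.8
     = 1094.8 + 275.32 = 1370.1 kPa.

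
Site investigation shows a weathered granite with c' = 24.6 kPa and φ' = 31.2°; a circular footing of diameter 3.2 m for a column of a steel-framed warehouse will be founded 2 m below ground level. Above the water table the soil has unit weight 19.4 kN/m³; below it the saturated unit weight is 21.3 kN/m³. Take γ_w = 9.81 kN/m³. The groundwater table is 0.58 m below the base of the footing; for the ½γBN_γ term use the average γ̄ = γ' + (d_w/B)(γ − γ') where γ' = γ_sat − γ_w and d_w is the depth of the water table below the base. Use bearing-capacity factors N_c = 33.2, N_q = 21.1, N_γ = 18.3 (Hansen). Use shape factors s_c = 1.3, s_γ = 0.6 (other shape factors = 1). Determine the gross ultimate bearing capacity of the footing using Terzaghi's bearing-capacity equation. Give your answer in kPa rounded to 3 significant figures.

Effective surcharge at the founding depth q = γ·D_f = 19.4 × 2 = 38.8 kPa.
With d_w = 0.58 m < B, γ̄ = 11.49 + (0.58/3.2) × (19.4 − 11.49) = 12.924 kN/m³.
q_ult = c·N_c·s_c + q·N_q + 0.5·γ·B·N_γ·s_γ
     = 24.6 × 33.2 × 1.3 + 38.8 × 21.1 + 0.5 × 12.924 × 3.2 × 18.3 × 0.6
     = 1061.7 + 818.68 + 227.04 = 2107.5 kPa.

q_ult ≈ 2110 kPa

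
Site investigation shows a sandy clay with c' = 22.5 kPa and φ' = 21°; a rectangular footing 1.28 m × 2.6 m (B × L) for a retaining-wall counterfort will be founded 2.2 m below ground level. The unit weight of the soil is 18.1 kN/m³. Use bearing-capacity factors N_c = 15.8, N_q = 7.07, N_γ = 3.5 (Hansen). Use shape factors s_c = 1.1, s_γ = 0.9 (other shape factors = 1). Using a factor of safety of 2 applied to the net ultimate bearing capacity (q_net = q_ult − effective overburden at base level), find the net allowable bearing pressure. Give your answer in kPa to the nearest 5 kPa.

q_all(net) ≈ 335 kPa

Overburden at base level: q = 18.1 × 2.2 = 39.82 kPa.
Cohesion term c·N_c·s_c = 22.5 × 15.8 × 1.1 = 391.05 kPa; surcharge term q·N_q = 39.82 × 7.07 = 281.53 kPa; self-weight term 0.5·γ·B·N_γ·s_γ = 0.5 × 18.1 × 1.28 × 3.5 × 0.9 = 36.49 kPa.
q_ult = 391.05 + 281.53 + 36.49 = 709.07 kPa.
Net ultimate: q_net = 709.07 − 39.82 = 669.25 kPa.
q_all(net) = 669.25 / 2 = 334.62 kPa.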